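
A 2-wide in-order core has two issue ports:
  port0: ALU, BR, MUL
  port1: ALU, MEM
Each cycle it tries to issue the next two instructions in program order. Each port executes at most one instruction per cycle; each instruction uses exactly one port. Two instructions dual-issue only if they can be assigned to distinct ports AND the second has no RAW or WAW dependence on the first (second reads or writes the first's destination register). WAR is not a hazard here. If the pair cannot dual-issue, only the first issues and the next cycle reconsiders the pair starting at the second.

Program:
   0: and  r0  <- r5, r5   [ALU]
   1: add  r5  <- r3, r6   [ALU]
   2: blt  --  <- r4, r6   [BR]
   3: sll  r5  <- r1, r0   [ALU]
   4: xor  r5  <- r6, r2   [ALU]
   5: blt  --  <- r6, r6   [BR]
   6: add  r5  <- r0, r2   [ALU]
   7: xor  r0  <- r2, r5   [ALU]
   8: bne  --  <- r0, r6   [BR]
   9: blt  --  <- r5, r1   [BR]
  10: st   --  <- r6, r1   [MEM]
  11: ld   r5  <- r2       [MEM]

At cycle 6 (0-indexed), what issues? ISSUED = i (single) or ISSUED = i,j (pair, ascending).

c0: i0&i1 and/add  dual
c1: i2&i3 blt/sll  dual
c2: i4&i5 xor/blt  dual
c3: i6 add  RAW r5
c4: i7 xor  RAW r0
c5: i8 bne  no-port BR/BR
c6: i9&i10 blt/st  dual
c7: i11 ld  tail

ISSUED = 9,10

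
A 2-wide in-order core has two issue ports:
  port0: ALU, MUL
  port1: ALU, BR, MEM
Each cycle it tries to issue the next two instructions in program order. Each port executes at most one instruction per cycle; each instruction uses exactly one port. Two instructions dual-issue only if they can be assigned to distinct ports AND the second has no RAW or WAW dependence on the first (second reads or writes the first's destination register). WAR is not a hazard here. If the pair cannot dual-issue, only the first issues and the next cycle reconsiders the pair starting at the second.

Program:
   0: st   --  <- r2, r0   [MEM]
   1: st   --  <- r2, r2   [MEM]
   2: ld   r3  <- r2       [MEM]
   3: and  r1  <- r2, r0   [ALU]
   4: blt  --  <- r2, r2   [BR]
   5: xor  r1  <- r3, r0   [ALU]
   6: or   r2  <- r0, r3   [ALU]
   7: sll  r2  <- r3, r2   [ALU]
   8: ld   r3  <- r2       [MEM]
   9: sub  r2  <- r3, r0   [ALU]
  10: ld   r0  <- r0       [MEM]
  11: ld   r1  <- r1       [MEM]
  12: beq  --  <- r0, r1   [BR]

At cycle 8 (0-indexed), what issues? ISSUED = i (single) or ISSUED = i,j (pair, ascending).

ISSUED = 11

[0] i0  st.MEM  -- no-port MEM/MEM
[1] i1  st.MEM  -- no-port MEM/MEM
[2] i2/i3  ld.MEM+and.ALU  -- dual
[3] i4/i5  blt.BR+xor.ALU  -- dual
[4] i6  or.ALU  -- RAW+WAW r2
[5] i7  sll.ALU  -- RAW r2
[6] i8  ld.MEM  -- RAW r3
[7] i9/i10  sub.ALU+ld.MEM  -- dual
[8] i11  ld.MEM  -- no-port MEM/BR
[9] i12  beq.BR  -- tail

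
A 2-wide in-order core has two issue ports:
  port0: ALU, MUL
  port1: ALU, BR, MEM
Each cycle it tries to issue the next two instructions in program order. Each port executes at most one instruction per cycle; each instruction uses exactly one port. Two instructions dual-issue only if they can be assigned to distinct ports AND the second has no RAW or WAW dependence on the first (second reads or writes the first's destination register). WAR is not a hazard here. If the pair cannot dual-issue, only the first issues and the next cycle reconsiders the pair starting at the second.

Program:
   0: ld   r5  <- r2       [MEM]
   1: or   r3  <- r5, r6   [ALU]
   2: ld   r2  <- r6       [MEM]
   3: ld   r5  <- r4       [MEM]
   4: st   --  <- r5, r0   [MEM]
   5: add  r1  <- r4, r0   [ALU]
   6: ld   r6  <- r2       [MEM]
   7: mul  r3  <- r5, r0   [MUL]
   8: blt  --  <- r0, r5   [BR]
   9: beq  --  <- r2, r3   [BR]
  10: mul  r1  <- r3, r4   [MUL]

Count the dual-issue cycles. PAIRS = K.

#0 head=0: ld i0 RAW r5
#1 head=1: or ld i1&i2 pair
#2 head=3: ld i3 no-port MEM/MEM
#3 head=4: st add i4&i5 pair
#4 head=6: ld mul i6&i7 pair
#5 head=8: blt i8 no-port BR/BR
#6 head=9: beq mul i9&i10 pair

PAIRS = 4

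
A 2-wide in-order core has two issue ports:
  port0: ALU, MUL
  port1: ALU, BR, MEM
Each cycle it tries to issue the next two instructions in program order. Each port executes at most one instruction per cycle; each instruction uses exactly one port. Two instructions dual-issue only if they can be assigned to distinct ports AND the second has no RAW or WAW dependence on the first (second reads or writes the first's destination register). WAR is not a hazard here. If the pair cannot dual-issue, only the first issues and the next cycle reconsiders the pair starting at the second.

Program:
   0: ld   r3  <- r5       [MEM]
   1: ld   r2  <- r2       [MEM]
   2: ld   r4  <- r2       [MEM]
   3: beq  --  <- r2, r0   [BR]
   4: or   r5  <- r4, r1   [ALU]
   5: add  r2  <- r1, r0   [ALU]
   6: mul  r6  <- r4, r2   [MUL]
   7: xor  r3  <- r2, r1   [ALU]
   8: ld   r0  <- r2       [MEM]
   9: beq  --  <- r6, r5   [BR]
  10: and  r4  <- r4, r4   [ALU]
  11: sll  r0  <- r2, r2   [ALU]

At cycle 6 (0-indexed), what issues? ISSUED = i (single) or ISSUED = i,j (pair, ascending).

ISSUED = 8

t=0 i0:ld.MEM ; no-port MEM/MEM
t=1 i1:ld.MEM ; no-port MEM/MEM
t=2 i2:ld.MEM ; no-port MEM/BR
t=3 i3,i4:beq.BR or.ALU ; dual
t=4 i5:add.ALU ; RAW r2
t=5 i6,i7:mul.MUL xor.ALU ; dual
t=6 i8:ld.MEM ; no-port MEM/BR
t=7 i9,i10:beq.BR and.ALU ; dual
t=8 i11:sll.ALU ; tail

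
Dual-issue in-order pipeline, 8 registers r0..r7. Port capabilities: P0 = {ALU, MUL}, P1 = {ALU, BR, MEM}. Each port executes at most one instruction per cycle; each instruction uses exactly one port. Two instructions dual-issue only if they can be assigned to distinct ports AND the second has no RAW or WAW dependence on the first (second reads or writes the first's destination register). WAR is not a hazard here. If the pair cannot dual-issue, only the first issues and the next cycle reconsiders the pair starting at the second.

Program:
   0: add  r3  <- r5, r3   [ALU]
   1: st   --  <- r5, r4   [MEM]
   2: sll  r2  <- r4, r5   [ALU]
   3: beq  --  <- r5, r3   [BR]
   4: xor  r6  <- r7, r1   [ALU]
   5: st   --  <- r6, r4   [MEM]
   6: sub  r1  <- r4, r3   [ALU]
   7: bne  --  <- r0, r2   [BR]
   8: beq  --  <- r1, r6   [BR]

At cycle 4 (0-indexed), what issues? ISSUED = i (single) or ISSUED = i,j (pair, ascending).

t=0 i0+i1:add;st ; pair
t=1 i2+i3:sll;beq ; pair
t=2 i4:xor ; RAW r6
t=3 i5+i6:st;sub ; pair
t=4 i7:bne ; no-port BR/BR
t=5 i8:beq ; tail

ISSUED = 7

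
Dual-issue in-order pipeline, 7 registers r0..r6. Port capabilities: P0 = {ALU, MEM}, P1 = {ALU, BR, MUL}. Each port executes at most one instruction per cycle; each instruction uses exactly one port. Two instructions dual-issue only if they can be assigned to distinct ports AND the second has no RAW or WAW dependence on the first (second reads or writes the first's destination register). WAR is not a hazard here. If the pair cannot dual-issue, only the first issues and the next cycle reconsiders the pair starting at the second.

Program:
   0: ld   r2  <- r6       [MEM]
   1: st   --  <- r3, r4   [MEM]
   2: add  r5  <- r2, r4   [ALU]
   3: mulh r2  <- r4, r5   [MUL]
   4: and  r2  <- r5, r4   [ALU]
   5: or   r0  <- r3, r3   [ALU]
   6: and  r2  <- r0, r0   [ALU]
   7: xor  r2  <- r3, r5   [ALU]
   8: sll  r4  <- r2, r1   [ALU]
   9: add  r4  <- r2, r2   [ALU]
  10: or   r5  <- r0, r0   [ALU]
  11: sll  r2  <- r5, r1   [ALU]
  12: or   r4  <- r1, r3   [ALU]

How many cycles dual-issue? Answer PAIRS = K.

PAIRS = 4

[0] i0  ld.MEM  -- no-port MEM/MEM
[1] i1,i2  st.MEM add.ALU  -- 2-wide
[2] i3  mulh.MUL  -- WAW r2
[3] i4,i5  and.ALU or.ALU  -- 2-wide
[4] i6  and.ALU  -- WAW r2
[5] i7  xor.ALU  -- RAW r2
[6] i8  sll.ALU  -- WAW r4
[7] i9,i10  add.ALU or.ALU  -- 2-wide
[8] i11,i12  sll.ALU or.ALU  -- 2-wide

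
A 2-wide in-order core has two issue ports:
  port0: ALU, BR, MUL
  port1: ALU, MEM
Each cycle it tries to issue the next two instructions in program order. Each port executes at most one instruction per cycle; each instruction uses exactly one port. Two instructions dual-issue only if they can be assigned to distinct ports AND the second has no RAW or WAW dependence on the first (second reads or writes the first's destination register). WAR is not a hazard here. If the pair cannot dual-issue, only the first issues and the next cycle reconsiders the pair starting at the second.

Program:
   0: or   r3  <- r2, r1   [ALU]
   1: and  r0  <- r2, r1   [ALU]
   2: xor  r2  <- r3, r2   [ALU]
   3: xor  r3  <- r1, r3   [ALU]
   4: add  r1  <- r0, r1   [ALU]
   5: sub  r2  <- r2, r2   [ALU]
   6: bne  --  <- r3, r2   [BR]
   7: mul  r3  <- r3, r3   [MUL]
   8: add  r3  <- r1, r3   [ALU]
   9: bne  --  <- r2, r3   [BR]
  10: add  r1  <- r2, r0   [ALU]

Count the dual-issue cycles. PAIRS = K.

PAIRS = 4

[0] i0&i1  or/and  -- pair
[1] i2&i3  xor/xor  -- pair
[2] i4&i5  add/sub  -- pair
[3] i6  bne  -- no-port BR/MUL
[4] i7  mul  -- RAW+WAW r3
[5] i8  add  -- RAW r3
[6] i9&i10  bne/add  -- pair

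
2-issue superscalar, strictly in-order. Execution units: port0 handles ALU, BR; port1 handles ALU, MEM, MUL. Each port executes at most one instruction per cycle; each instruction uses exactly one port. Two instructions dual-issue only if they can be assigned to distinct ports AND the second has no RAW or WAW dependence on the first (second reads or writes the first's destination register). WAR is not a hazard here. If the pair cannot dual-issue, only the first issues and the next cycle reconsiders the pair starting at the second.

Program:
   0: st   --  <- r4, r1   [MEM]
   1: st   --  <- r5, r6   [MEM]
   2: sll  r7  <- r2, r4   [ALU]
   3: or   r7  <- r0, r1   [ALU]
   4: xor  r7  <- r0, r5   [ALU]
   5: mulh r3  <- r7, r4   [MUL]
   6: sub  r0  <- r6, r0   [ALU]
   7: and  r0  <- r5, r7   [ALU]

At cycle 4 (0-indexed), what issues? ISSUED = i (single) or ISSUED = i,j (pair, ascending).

ISSUED = 5,6

t=0 i0:st.MEM ; no-port MEM/MEM
t=1 i1+i2:st.MEM sll.ALU ; 2-wide
t=2 i3:or.ALU ; WAW r7
t=3 i4:xor.ALU ; RAW r7
t=4 i5+i6:mulh.MUL sub.ALU ; 2-wide
t=5 i7:and.ALU ; tail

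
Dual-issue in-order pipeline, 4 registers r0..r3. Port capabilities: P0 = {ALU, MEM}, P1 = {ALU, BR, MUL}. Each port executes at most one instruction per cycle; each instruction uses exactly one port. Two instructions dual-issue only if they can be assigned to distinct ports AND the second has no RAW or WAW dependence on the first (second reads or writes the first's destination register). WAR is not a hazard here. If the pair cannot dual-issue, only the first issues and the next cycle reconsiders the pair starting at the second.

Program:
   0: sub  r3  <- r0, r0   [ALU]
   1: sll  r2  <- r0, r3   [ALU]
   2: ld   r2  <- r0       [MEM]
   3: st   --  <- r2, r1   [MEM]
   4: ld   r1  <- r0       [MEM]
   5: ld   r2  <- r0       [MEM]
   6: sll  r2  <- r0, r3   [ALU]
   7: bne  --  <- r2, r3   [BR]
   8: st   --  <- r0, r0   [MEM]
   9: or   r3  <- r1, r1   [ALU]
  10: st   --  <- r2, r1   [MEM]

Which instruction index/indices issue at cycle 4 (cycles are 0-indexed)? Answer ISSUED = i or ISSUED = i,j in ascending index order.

#0 head=0: sub i0 RAW r3
#1 head=1: sll i1 WAW r2
#2 head=2: ld i2 no-port MEM/MEM
#3 head=3: st i3 no-port MEM/MEM
#4 head=4: ld i4 no-port MEM/MEM
#5 head=5: ld i5 WAW r2
#6 head=6: sll i6 RAW r2
#7 head=7: bne+st i7&i8 2-wide
#8 head=9: or+st i9&i10 2-wide

ISSUED = 4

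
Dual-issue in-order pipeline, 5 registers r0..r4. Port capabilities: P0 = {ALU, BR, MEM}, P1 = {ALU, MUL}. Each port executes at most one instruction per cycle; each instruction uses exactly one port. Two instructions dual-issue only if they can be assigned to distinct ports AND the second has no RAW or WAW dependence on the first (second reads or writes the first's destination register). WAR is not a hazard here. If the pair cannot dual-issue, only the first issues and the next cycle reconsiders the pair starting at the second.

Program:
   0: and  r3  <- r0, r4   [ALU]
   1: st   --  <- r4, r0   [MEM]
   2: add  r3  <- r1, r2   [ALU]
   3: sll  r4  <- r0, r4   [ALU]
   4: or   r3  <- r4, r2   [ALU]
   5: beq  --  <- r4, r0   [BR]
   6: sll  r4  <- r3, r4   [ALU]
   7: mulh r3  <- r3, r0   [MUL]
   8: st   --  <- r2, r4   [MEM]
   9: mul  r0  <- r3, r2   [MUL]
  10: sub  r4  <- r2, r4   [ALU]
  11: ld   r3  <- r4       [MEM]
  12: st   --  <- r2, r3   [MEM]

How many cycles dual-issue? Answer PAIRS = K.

[0] i0+i1  and/st  -- pair
[1] i2+i3  add/sll  -- pair
[2] i4+i5  or/beq  -- pair
[3] i6+i7  sll/mulh  -- pair
[4] i8+i9  st/mul  -- pair
[5] i10  sub  -- RAW r4
[6] i11  ld  -- no-port MEM/MEM
[7] i12  st  -- tail

PAIRS = 5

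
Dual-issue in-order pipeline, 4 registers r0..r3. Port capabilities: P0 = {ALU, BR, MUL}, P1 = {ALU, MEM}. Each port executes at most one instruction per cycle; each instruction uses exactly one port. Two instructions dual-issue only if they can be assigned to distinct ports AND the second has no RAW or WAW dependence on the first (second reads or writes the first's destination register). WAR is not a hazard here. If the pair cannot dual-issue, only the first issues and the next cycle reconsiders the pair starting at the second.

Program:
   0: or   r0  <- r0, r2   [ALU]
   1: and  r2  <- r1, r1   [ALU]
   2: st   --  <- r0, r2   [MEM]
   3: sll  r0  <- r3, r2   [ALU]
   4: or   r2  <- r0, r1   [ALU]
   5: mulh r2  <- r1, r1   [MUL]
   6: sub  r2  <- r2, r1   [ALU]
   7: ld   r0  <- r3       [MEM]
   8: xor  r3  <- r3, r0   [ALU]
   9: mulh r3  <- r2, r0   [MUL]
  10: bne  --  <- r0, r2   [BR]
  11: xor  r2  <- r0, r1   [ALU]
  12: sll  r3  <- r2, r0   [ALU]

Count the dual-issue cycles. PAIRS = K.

PAIRS = 4

c0: i0+i1 or+and  pair
c1: i2+i3 st+sll  pair
c2: i4 or  WAW r2
c3: i5 mulh  RAW+WAW r2
c4: i6+i7 sub+ld  pair
c5: i8 xor  WAW r3
c6: i9 mulh  no-port MUL/BR
c7: i10+i11 bne+xor  pair
c8: i12 sll  tail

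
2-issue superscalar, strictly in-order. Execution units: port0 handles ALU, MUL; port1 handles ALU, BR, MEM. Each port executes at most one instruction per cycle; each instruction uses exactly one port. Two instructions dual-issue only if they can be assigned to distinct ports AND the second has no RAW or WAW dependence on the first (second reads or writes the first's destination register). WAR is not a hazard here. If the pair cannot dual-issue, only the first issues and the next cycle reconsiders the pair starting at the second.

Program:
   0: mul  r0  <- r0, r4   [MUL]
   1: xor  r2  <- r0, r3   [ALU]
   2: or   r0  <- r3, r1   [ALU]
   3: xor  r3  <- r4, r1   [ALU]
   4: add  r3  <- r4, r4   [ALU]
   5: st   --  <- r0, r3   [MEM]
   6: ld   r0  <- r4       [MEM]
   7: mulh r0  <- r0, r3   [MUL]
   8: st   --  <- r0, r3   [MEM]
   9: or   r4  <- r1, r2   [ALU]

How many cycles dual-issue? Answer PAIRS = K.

0. mul.MUL @i0  | RAW r0
1. xor.ALU or.ALU @i1,i2  | pair
2. xor.ALU @i3  | WAW r3
3. add.ALU @i4  | RAW r3
4. st.MEM @i5  | no-port MEM/MEM
5. ld.MEM @i6  | RAW+WAW r0
6. mulh.MUL @i7  | RAW r0
7. st.MEM or.ALU @i8,i9  | pair

PAIRS = 2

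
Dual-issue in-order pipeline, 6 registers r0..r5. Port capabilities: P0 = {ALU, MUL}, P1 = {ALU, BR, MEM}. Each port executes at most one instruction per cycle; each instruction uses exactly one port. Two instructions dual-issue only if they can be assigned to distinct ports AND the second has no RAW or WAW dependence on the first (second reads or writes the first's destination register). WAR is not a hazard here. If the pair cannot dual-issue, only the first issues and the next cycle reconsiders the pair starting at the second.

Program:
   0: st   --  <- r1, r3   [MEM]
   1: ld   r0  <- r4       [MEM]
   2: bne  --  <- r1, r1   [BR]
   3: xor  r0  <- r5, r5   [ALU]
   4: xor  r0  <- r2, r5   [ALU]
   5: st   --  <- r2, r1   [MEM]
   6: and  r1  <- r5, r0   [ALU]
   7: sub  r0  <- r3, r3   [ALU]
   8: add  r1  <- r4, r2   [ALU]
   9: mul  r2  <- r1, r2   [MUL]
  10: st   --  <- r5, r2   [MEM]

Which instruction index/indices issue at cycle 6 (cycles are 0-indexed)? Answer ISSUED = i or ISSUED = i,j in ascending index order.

[0] i0  st  -- no-port MEM/MEM
[1] i1  ld  -- no-port MEM/BR
[2] i2+i3  bne/xor  -- 2-wide
[3] i4+i5  xor/st  -- 2-wide
[4] i6+i7  and/sub  -- 2-wide
[5] i8  add  -- RAW r1
[6] i9  mul  -- RAW r2
[7] i10  st  -- tail

ISSUED = 9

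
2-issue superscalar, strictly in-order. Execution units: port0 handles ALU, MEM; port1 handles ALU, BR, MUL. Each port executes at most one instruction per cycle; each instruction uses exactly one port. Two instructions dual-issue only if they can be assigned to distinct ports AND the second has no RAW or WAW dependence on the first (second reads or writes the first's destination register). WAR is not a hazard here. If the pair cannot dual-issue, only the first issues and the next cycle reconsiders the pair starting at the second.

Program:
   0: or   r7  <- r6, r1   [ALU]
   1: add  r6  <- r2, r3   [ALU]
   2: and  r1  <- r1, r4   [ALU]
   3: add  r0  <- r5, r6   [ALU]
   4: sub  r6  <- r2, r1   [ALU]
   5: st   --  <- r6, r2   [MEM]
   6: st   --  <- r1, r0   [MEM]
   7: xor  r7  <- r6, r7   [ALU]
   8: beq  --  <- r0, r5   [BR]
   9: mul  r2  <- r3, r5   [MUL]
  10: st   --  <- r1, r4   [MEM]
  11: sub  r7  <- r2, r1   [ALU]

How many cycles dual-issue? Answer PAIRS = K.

[0] i0,i1  or/add  -- 2-wide
[1] i2,i3  and/add  -- 2-wide
[2] i4  sub  -- RAW r6
[3] i5  st  -- no-port MEM/MEM
[4] i6,i7  st/xor  -- 2-wide
[5] i8  beq  -- no-port BR/MUL
[6] i9,i10  mul/st  -- 2-wide
[7] i11  sub  -- tail

PAIRS = 4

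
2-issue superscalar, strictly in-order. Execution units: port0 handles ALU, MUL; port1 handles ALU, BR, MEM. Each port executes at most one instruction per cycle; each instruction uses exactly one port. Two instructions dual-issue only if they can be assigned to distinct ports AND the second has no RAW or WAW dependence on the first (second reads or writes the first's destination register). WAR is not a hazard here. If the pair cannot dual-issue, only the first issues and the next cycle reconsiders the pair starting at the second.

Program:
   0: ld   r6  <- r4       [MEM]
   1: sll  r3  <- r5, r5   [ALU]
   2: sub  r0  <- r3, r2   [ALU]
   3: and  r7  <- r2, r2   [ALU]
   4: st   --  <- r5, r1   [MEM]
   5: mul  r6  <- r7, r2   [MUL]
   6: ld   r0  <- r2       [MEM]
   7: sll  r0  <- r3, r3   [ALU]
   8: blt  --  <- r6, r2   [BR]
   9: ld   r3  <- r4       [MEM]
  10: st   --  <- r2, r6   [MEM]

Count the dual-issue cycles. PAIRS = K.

PAIRS = 4

#0 head=0: ld.MEM sll.ALU i0&i1 2-wide
#1 head=2: sub.ALU and.ALU i2&i3 2-wide
#2 head=4: st.MEM mul.MUL i4&i5 2-wide
#3 head=6: ld.MEM i6 WAW r0
#4 head=7: sll.ALU blt.BR i7&i8 2-wide
#5 head=9: ld.MEM i9 no-port MEM/MEM
#6 head=10: st.MEM i10 tail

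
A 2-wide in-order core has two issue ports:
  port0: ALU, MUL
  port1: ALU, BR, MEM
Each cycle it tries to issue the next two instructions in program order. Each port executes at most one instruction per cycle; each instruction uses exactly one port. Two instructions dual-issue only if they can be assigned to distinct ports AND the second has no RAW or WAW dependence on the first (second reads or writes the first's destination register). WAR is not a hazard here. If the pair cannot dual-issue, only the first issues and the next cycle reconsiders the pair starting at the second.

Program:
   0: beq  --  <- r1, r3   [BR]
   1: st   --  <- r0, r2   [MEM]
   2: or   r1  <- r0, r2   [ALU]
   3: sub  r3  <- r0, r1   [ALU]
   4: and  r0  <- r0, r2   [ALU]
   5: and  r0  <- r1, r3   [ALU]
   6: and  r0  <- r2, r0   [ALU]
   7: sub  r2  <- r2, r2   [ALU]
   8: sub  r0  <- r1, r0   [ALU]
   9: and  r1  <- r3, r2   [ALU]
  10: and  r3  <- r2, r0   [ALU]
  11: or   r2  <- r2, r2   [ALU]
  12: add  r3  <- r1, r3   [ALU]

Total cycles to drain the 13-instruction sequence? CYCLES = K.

CYCLES = 8

[0] i0  beq  -- no-port BR/MEM
[1] i1+i2  st+or  -- dual
[2] i3+i4  sub+and  -- dual
[3] i5  and  -- RAW+WAW r0
[4] i6+i7  and+sub  -- dual
[5] i8+i9  sub+and  -- dual
[6] i10+i11  and+or  -- dual
[7] i12  add  -- tail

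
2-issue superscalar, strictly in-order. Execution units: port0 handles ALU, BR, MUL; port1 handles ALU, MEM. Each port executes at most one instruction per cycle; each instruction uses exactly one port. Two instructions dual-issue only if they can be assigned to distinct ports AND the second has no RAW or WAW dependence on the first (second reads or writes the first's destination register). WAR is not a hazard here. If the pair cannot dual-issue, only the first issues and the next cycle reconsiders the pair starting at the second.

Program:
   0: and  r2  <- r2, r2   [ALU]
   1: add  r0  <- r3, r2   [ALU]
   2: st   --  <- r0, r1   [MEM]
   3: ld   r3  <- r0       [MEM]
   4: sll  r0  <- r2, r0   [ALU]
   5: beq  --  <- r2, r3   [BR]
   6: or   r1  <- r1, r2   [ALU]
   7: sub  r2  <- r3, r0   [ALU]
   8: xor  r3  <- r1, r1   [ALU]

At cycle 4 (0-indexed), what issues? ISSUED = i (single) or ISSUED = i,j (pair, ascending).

0. and.ALU @i0  | RAW r2
1. add.ALU @i1  | RAW r0
2. st.MEM @i2  | no-port MEM/MEM
3. ld.MEM sll.ALU @i3+i4  | dual
4. beq.BR or.ALU @i5+i6  | dual
5. sub.ALU xor.ALU @i7+i8  | dual

ISSUED = 5,6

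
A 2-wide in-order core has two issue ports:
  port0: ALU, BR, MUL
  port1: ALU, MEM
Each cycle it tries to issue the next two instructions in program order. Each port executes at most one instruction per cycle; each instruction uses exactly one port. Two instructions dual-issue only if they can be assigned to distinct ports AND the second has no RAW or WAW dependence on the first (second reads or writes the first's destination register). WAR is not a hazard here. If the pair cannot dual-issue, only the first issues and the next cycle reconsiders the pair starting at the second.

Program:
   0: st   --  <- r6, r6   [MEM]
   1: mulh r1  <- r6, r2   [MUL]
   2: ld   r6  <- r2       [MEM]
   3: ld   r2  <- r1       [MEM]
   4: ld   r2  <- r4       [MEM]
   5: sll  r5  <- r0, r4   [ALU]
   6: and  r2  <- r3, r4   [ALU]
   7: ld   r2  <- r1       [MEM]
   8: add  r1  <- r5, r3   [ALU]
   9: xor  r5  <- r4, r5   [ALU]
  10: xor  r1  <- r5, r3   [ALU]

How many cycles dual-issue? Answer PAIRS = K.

  cy0 -> i0/i1 (st;mulh) pair
  cy1 -> i2 (ld) no-port MEM/MEM
  cy2 -> i3 (ld) no-port MEM/MEM
  cy3 -> i4/i5 (ld;sll) pair
  cy4 -> i6 (and) WAW r2
  cy5 -> i7/i8 (ld;add) pair
  cy6 -> i9 (xor) RAW r5
  cy7 -> i10 (xor) tail

PAIRS = 3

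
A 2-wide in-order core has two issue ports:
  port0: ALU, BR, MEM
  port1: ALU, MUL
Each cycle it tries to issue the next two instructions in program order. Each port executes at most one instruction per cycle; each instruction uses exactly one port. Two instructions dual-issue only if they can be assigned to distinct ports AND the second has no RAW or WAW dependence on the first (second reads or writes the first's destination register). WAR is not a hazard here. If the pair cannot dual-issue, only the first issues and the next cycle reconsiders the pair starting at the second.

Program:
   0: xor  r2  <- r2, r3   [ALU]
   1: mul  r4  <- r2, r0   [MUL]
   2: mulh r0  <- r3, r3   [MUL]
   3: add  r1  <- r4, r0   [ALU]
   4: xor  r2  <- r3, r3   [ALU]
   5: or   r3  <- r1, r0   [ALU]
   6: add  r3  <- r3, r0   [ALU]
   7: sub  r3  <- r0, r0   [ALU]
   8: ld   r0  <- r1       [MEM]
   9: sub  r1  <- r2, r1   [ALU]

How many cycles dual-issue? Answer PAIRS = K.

t=0 i0:xor.ALU ; RAW r2
t=1 i1:mul.MUL ; no-port MUL/MUL
t=2 i2:mulh.MUL ; RAW r0
t=3 i3&i4:add.ALU/xor.ALU ; pair
t=4 i5:or.ALU ; RAW+WAW r3
t=5 i6:add.ALU ; WAW r3
t=6 i7&i8:sub.ALU/ld.MEM ; pair
t=7 i9:sub.ALU ; tail

PAIRS = 2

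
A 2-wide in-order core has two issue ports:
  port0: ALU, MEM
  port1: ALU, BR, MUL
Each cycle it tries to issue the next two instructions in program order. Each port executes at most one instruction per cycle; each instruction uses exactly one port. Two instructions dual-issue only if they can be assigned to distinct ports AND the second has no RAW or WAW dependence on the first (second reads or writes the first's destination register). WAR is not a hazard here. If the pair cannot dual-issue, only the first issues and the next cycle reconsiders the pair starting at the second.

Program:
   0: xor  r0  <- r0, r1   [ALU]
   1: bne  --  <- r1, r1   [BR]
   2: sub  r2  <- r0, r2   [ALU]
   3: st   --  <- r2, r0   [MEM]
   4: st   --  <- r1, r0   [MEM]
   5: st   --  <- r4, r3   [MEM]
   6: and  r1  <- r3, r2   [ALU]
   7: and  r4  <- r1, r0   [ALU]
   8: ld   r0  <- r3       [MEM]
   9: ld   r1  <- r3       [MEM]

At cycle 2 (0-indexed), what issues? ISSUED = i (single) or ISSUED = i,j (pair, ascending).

[0] i0+i1  xor;bne  -- pair
[1] i2  sub  -- RAW r2
[2] i3  st  -- no-port MEM/MEM
[3] i4  st  -- no-port MEM/MEM
[4] i5+i6  st;and  -- pair
[5] i7+i8  and;ld  -- pair
[6] i9  ld  -- tail

ISSUED = 3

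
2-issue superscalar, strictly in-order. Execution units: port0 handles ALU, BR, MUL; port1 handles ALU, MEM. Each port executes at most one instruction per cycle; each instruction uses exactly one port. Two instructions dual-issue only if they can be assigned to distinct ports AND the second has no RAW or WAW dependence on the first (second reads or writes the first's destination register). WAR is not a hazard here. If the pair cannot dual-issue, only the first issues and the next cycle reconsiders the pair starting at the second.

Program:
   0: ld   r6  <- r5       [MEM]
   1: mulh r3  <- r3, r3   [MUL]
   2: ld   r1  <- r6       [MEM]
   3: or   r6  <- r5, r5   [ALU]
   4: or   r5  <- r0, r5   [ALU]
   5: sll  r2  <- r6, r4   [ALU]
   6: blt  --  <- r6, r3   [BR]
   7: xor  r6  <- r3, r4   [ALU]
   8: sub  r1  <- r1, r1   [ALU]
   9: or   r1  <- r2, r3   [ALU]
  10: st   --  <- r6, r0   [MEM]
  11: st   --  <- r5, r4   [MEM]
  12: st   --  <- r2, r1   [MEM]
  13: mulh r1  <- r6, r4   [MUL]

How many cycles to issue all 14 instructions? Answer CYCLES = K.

CYCLES = 8

#0 head=0: ld.MEM mulh.MUL i0/i1 pair
#1 head=2: ld.MEM or.ALU i2/i3 pair
#2 head=4: or.ALU sll.ALU i4/i5 pair
#3 head=6: blt.BR xor.ALU i6/i7 pair
#4 head=8: sub.ALU i8 WAW r1
#5 head=9: or.ALU st.MEM i9/i10 pair
#6 head=11: st.MEM i11 no-port MEM/MEM
#7 head=12: st.MEM mulh.MUL i12/i13 pair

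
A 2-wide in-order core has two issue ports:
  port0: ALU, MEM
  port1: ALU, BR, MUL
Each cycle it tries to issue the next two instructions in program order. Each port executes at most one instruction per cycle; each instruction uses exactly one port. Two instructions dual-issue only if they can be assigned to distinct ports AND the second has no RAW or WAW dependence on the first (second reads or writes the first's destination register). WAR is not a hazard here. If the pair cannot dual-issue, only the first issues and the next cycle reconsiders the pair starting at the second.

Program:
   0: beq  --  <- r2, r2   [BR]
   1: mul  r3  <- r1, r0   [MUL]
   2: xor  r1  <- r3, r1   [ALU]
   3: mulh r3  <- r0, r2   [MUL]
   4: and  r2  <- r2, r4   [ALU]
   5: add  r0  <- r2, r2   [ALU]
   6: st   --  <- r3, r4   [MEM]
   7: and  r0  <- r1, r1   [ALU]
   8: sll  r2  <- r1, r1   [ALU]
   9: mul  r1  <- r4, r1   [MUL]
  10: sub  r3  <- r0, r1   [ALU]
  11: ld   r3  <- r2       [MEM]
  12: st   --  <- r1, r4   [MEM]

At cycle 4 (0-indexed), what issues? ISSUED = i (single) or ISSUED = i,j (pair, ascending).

ISSUED = 5,6

[0] i0  beq.BR  -- no-port BR/MUL
[1] i1  mul.MUL  -- RAW r3
[2] i2,i3  xor.ALU mulh.MUL  -- 2-wide
[3] i4  and.ALU  -- RAW r2
[4] i5,i6  add.ALU st.MEM  -- 2-wide
[5] i7,i8  and.ALU sll.ALU  -- 2-wide
[6] i9  mul.MUL  -- RAW r1
[7] i10  sub.ALU  -- WAW r3
[8] i11  ld.MEM  -- no-port MEM/MEM
[9] i12  st.MEM  -- tail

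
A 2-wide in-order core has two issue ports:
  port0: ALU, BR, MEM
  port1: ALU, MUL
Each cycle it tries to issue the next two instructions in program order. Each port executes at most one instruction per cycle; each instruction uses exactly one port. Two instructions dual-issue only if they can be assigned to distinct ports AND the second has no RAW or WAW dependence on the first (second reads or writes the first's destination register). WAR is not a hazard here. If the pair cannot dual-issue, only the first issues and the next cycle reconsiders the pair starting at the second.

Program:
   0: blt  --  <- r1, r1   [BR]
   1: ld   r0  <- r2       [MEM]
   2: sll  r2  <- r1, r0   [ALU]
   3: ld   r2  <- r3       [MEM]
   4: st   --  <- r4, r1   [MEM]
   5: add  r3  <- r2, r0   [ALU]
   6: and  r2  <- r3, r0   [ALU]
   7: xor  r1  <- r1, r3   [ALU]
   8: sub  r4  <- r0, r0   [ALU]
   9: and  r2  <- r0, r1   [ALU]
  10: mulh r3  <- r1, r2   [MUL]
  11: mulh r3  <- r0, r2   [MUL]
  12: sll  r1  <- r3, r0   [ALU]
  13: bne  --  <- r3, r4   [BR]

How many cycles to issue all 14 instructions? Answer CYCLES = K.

t=0 i0:blt ; no-port BR/MEM
t=1 i1:ld ; RAW r0
t=2 i2:sll ; WAW r2
t=3 i3:ld ; no-port MEM/MEM
t=4 i4/i5:st+add ; 2-wide
t=5 i6/i7:and+xor ; 2-wide
t=6 i8/i9:sub+and ; 2-wide
t=7 i10:mulh ; no-port MUL/MUL
t=8 i11:mulh ; RAW r3
t=9 i12/i13:sll+bne ; 2-wide

CYCLES = 10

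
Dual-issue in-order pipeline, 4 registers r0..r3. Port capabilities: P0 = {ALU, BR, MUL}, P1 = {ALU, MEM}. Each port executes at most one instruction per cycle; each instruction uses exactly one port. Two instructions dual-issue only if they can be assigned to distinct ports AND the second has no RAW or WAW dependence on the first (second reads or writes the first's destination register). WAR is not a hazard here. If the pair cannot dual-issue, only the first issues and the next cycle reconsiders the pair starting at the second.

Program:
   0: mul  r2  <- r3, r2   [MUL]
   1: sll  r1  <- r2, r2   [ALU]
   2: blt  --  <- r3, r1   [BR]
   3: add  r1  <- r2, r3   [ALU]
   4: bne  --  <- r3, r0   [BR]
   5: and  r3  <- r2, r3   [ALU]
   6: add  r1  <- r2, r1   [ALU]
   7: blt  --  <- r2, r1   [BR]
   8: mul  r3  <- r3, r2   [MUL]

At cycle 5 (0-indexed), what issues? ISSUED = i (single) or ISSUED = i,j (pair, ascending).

[0] i0  mul  -- RAW r2
[1] i1  sll  -- RAW r1
[2] i2&i3  blt;add  -- pair
[3] i4&i5  bne;and  -- pair
[4] i6  add  -- RAW r1
[5] i7  blt  -- no-port BR/MUL
[6] i8  mul  -- tail

ISSUED = 7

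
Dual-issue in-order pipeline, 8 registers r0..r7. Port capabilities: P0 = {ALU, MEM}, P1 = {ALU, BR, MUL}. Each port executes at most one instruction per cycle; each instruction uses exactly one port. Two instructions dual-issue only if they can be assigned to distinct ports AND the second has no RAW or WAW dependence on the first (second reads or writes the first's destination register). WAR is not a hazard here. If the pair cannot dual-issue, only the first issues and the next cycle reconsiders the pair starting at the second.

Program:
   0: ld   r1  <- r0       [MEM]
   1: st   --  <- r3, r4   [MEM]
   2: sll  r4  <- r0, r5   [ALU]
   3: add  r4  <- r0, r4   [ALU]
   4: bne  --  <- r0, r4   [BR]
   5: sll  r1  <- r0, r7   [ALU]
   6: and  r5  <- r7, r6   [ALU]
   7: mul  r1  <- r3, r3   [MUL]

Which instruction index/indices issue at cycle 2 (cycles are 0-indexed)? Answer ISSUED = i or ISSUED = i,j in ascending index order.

ISSUED = 3

  cy0 -> i0 (ld) no-port MEM/MEM
  cy1 -> i1,i2 (st;sll) pair
  cy2 -> i3 (add) RAW r4
  cy3 -> i4,i5 (bne;sll) pair
  cy4 -> i6,i7 (and;mul) pair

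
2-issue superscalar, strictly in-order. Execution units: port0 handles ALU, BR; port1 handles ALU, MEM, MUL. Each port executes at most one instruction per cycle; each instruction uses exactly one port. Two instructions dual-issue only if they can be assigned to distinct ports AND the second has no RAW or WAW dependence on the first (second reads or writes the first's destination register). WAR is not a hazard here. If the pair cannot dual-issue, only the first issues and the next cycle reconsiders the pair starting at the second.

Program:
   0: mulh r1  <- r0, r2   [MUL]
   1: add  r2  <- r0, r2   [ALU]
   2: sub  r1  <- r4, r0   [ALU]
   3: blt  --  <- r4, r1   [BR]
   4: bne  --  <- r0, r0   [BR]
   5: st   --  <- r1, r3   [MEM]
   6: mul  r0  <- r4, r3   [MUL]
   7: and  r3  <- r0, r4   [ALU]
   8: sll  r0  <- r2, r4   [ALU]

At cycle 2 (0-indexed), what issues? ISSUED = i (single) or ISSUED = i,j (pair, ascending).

ISSUED = 3

[0] i0,i1  mulh+add  -- pair
[1] i2  sub  -- RAW r1
[2] i3  blt  -- no-port BR/BR
[3] i4,i5  bne+st  -- pair
[4] i6  mul  -- RAW r0
[5] i7,i8  and+sll  -- pair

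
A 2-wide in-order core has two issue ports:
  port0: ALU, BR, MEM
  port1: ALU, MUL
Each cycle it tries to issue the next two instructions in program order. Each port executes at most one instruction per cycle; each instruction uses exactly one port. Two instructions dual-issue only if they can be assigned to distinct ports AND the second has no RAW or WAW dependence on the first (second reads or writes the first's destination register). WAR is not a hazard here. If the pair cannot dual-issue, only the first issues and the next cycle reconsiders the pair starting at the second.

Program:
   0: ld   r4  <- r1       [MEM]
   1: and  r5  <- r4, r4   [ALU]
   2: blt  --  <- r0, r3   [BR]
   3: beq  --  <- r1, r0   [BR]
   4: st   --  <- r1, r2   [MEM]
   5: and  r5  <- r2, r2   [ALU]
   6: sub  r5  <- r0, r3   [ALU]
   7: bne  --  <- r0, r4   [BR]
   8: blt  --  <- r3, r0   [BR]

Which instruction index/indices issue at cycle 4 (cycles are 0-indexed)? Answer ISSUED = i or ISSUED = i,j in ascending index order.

[0] i0  ld  -- RAW r4
[1] i1/i2  and+blt  -- 2-wide
[2] i3  beq  -- no-port BR/MEM
[3] i4/i5  st+and  -- 2-wide
[4] i6/i7  sub+bne  -- 2-wide
[5] i8  blt  -- tail

ISSUED = 6,7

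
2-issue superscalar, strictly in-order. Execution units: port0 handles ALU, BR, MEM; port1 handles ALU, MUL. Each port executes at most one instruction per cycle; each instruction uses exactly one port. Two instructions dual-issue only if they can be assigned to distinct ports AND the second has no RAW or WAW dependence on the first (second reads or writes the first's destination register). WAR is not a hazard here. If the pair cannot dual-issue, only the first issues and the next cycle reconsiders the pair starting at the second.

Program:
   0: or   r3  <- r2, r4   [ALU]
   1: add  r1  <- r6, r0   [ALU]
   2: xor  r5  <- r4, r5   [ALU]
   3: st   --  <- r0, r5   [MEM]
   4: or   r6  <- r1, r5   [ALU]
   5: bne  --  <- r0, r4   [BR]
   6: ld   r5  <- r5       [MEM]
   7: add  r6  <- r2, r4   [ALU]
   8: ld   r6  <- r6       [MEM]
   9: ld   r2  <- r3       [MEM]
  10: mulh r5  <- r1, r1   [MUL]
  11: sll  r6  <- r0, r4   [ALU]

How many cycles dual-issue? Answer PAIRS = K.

[0] i0,i1  or/add  -- 2-wide
[1] i2  xor  -- RAW r5
[2] i3,i4  st/or  -- 2-wide
[3] i5  bne  -- no-port BR/MEM
[4] i6,i7  ld/add  -- 2-wide
[5] i8  ld  -- no-port MEM/MEM
[6] i9,i10  ld/mulh  -- 2-wide
[7] i11  sll  -- tail

PAIRS = 4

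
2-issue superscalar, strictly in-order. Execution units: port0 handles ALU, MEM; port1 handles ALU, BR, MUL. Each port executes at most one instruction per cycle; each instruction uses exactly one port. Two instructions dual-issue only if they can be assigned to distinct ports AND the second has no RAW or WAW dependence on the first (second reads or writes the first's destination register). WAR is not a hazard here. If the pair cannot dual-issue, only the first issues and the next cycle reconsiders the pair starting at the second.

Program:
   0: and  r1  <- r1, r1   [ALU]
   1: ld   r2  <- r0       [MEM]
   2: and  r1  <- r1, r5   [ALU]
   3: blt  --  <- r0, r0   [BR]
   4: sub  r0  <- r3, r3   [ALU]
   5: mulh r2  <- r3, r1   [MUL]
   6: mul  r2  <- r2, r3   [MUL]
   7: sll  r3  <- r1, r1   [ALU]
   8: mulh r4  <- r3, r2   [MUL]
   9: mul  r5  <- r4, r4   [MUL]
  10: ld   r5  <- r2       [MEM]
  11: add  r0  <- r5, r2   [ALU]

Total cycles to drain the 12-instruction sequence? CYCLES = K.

CYCLES = 8

c0: i0&i1 and;ld  pair
c1: i2&i3 and;blt  pair
c2: i4&i5 sub;mulh  pair
c3: i6&i7 mul;sll  pair
c4: i8 mulh  no-port MUL/MUL
c5: i9 mul  WAW r5
c6: i10 ld  RAW r5
c7: i11 add  tail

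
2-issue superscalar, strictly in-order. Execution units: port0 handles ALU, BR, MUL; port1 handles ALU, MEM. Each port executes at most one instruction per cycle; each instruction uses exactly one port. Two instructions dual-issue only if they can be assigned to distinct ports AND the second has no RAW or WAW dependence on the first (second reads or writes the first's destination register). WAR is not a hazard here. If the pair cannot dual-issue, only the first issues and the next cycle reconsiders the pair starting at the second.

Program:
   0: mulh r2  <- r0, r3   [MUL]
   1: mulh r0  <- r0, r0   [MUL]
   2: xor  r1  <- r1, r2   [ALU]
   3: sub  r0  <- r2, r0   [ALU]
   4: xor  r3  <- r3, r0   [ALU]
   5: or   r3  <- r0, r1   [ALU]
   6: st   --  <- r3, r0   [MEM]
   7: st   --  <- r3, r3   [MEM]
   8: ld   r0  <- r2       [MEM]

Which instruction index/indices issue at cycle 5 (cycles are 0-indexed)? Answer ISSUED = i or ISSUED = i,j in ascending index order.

ISSUED = 6

#0 head=0: mulh.MUL i0 no-port MUL/MUL
#1 head=1: mulh.MUL/xor.ALU i1/i2 2-wide
#2 head=3: sub.ALU i3 RAW r0
#3 head=4: xor.ALU i4 WAW r3
#4 head=5: or.ALU i5 RAW r3
#5 head=6: st.MEM i6 no-port MEM/MEM
#6 head=7: st.MEM i7 no-port MEM/MEM
#7 head=8: ld.MEM i8 tail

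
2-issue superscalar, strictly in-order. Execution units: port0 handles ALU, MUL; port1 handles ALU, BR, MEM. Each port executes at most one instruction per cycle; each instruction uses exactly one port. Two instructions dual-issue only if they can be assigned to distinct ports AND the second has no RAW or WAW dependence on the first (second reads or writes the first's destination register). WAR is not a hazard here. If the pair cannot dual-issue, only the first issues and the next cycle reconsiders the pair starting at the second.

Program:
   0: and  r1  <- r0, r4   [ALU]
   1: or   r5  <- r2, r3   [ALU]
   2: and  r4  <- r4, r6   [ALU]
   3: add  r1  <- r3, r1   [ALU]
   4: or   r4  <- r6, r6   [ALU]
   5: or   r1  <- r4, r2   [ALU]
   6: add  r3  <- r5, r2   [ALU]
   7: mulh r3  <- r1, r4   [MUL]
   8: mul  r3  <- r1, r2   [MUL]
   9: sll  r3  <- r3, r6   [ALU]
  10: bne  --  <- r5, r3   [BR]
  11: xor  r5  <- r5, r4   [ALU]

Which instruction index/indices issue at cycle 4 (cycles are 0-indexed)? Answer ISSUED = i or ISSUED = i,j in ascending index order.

0. and/or @i0,i1  | pair
1. and/add @i2,i3  | pair
2. or @i4  | RAW r4
3. or/add @i5,i6  | pair
4. mulh @i7  | no-port MUL/MUL
5. mul @i8  | RAW+WAW r3
6. sll @i9  | RAW r3
7. bne/xor @i10,i11  | pair

ISSUED = 7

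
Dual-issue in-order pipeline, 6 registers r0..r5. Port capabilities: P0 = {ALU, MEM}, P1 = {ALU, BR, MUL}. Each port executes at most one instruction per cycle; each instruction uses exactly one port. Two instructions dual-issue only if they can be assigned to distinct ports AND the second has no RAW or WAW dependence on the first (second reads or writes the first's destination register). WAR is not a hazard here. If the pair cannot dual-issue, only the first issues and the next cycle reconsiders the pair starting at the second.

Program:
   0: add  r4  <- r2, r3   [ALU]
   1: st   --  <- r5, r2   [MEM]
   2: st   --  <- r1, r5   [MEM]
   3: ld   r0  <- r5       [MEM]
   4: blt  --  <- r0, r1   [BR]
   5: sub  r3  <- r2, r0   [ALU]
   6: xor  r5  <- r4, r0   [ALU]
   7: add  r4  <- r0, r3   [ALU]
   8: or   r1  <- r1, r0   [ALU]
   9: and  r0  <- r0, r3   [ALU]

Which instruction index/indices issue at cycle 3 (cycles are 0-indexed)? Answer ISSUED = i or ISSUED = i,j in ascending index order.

ISSUED = 4,5

  cy0 -> i0&i1 (add.ALU+st.MEM) 2-wide
  cy1 -> i2 (st.MEM) no-port MEM/MEM
  cy2 -> i3 (ld.MEM) RAW r0
  cy3 -> i4&i5 (blt.BR+sub.ALU) 2-wide
  cy4 -> i6&i7 (xor.ALU+add.ALU) 2-wide
  cy5 -> i8&i9 (or.ALU+and.ALU) 2-wide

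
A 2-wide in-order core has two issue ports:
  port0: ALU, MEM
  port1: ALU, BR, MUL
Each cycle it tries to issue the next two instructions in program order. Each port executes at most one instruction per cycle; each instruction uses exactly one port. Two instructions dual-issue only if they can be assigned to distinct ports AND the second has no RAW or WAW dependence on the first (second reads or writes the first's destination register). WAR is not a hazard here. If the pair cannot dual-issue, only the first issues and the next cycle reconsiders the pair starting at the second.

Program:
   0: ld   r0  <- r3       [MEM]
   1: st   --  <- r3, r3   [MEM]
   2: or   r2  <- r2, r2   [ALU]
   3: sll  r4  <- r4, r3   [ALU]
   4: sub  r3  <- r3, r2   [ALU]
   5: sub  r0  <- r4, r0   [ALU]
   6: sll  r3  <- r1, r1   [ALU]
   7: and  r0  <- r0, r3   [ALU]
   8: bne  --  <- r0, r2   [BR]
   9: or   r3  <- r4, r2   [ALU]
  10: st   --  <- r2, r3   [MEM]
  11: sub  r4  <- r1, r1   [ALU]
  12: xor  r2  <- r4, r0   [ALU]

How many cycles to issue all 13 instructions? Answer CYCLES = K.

CYCLES = 8

  cy0 -> i0 (ld) no-port MEM/MEM
  cy1 -> i1,i2 (st;or) 2-wide
  cy2 -> i3,i4 (sll;sub) 2-wide
  cy3 -> i5,i6 (sub;sll) 2-wide
  cy4 -> i7 (and) RAW r0
  cy5 -> i8,i9 (bne;or) 2-wide
  cy6 -> i10,i11 (st;sub) 2-wide
  cy7 -> i12 (xor) tail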